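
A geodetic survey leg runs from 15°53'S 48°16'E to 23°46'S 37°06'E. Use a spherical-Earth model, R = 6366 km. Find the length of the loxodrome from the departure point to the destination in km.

Rhumb course C = atan2(Δλ, Δψ) with Δψ = ln[tan(π/4+φ₂/2)/tan(π/4+φ₁/2)] = -0.1464, Δλ = -0.1949 → C = 233.09°
d = R·|Δφ| / |cos C| = 6366·0.13759 / 0.60061 = 1458 km

1458 km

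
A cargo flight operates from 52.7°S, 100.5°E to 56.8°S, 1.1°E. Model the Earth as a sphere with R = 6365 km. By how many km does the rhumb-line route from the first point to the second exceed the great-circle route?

572 km

Great circle: cos σ = sin φ₁ sin φ₂ + cos φ₁ cos φ₂ cos Δλ,  σ = 0.9129 rad → d_gc = 5810.8 km
Rhumb line: Δψ = -0.1241, q = Δφ/Δψ = 0.5765, d_rh = R√(Δφ²+q²Δλ²) = 6382.5 km
Excess = 6382.5 − 5810.8 = 571.7 ≈ 572 km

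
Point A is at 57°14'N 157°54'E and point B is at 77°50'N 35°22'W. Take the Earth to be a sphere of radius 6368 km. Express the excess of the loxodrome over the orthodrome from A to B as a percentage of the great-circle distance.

40.0%

Great circle: σ = 0.7799 rad → d_gc = Rσ = 4966.5 km
Rhumb: Δφ = +0.3595, Δλ = +2.9100, Δψ = +1.0147, q = Δφ/Δψ = 0.3543 → d_rh = R√(Δφ²+q²Δλ²) = 6953.7 km
Excess = (6953.7 − 4966.5) / 4966.5 = 1987.2 / 4966.5 = 40.01% ≈ 40.0%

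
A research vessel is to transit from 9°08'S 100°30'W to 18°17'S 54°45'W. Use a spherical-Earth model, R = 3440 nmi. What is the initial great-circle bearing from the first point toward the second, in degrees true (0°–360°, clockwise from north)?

θ = atan2( sin Δλ·cos φ₂ ,  cos φ₁ sin φ₂ − sin φ₁ cos φ₂ cos Δλ )
  = atan2(+0.6801, -0.2046) = 106.74°

106.7°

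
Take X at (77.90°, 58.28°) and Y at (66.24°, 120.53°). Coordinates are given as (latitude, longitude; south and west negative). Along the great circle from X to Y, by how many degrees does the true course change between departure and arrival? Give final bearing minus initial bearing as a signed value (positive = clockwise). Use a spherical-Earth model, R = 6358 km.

Initial bearing θ₁ = atan2(sin Δλ cos φ₂, cos φ₁ sin φ₂ − sin φ₁ cos φ₂ cos Δλ) = 88.65°
Final bearing θ₂ = (initial bearing from the destination back to the start) + 180° = 148.66°
Δθ = θ₂ − θ₁ = +60.0°

+60.0°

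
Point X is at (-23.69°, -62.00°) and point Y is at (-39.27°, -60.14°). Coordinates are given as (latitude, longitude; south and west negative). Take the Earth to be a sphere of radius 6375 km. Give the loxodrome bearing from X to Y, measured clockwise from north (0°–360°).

174.2°

Meridional parts: M(φ₁)=-0.4258, M(φ₂)=-0.7464 → ΔM = -0.3206;  Δλ = +0.0325 rad
tan C = Δλ / ΔM = -0.1013 → C = 174.22°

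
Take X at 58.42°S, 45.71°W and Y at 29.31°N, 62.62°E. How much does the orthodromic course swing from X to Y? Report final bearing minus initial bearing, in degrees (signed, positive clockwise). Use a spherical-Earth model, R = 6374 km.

-51.5°

Initial bearing θ₁ = atan2(sin Δλ cos φ₂, cos φ₁ sin φ₂ − sin φ₁ cos φ₂ cos Δλ) = 88.43°
Final bearing θ₂ = (initial bearing from the destination back to the start) + 180° = 36.89°
Δθ = θ₂ − θ₁ = -51.5°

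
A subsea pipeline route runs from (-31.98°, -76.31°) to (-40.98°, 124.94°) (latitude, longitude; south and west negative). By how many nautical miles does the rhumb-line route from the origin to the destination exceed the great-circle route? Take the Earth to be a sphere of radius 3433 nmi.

1392 nmi

Great circle: cos σ = sin φ₁ sin φ₂ + cos φ₁ cos φ₂ cos Δλ,  σ = 1.8230 rad → d_gc = 6258.22 nmi
Rhumb line: Δψ = -0.1958, q = Δφ/Δψ = 0.8023, d_rh = R√(Δφ²+q²Δλ²) = 7650.67 nmi
Excess = 7650.67 − 6258.22 = 1392.45 ≈ 1392 nmi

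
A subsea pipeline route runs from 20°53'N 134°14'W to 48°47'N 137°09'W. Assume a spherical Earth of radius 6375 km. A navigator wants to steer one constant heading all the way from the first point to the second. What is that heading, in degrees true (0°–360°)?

Meridional parts: M(φ₁)=+0.3728, M(φ₂)=+0.9781 → ΔM = +0.6052;  Δλ = -0.0509 rad
tan C = Δλ / ΔM = -0.0841 → C = 355.19°

355.2°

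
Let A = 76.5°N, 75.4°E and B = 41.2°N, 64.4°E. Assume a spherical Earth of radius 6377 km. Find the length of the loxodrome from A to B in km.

Rhumb course C = atan2(Δλ, Δψ) with Δψ = ln[tan(π/4+φ₂/2)/tan(π/4+φ₁/2)] = -1.3435, Δλ = -0.1920 → C = 188.13°
d = R·|Δφ| / |cos C| = 6377·0.61610 / 0.98994 = 3969 km

3969 km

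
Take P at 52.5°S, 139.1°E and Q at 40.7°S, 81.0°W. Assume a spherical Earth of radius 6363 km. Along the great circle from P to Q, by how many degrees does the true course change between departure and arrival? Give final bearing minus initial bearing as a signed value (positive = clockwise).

At departure: θ₁ = atan2(sin Δλ cos φ₂, cos φ₁ sin φ₂ − sin φ₁ cos φ₂ cos Δλ) = 150.33°
At arrival: θ₂ = atan2(sin Δλ cos φ₁, −cos φ₂ sin φ₁ + sin φ₂ cos φ₁ cos Δλ) = 23.42°
Δθ = θ₂ − θ₁ = -126.9°

-126.9°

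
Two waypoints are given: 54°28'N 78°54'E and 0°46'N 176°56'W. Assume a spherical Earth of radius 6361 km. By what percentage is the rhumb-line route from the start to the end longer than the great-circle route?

Great circle: σ = 1.7025 rad → d_gc = Rσ = 10829.7 km
Rhumb: Δφ = -0.9372, Δλ = +1.8181, Δψ = -1.1247, q = Δφ/Δψ = 0.8333 → d_rh = R√(Δφ²+q²Δλ²) = 11331.9 km
Excess = (11331.9 − 10829.7) / 10829.7 = 502.2 / 10829.7 = 4.64% ≈ 4.6%

4.6%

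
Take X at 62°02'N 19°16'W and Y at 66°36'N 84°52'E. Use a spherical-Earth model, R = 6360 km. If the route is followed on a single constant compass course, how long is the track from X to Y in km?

5023 km

Rhumb course C = atan2(Δλ, Δψ) with Δψ = ln[tan(π/4+φ₂/2)/tan(π/4+φ₁/2)] = +0.1844, Δλ = +1.8175 → C = 84.21°
d = R·|Δφ| / |cos C| = 6360·0.07970 / 0.10093 = 5023 km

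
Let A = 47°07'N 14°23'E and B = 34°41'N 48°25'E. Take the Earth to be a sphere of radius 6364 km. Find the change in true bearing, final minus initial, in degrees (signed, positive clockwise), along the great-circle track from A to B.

+22.8°

Initial bearing θ₁ = atan2(sin Δλ cos φ₂, cos φ₁ sin φ₂ − sin φ₁ cos φ₂ cos Δλ) = 103.69°
Final bearing θ₂ = (initial bearing from the destination back to the start) + 180° = 126.48°
Δθ = θ₂ − θ₁ = +22.8°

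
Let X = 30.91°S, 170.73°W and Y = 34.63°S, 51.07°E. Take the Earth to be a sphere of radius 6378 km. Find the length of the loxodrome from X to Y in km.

Δψ = ln[tan(π/4+φ₂/2)/tan(π/4+φ₁/2)] = -0.0772;  Δφ = -0.0649 rad,  Δλ = -2.4120 rad
q = Δφ/Δψ = 0.8406
d = R·√(Δφ² + q²Δλ²) = 6378·2.02856 = 12938 km

12938 km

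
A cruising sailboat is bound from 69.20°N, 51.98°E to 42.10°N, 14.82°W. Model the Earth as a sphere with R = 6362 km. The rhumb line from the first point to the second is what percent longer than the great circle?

4.2%

Great circle: σ = 0.7517 rad → d_gc = Rσ = 4782.3 km
Rhumb: Δφ = -0.4730, Δλ = -1.1659, Δψ = -0.8838, q = Δφ/Δψ = 0.5351 → d_rh = R√(Δφ²+q²Δλ²) = 4981.0 km
Excess = (4981.0 − 4782.3) / 4782.3 = 198.7 / 4782.3 = 4.155% ≈ 4.2%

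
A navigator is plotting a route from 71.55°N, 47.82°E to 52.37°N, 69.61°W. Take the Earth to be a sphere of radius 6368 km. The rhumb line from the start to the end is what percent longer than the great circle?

16.3%

Great circle: σ = 0.8470 rad → d_gc = Rσ = 5393.6 km
Rhumb: Δφ = -0.3348, Δλ = -2.0495, Δψ = -0.7409, q = Δφ/Δψ = 0.4518 → d_rh = R√(Δφ²+q²Δλ²) = 6270.2 km
Excess = (6270.2 − 5393.6) / 5393.6 = 876.6 / 5393.6 = 16.253% ≈ 16.3%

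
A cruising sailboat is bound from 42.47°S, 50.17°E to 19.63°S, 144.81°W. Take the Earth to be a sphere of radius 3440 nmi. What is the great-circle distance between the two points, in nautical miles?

6987 nmi

Haversine: a = sin²(Δφ/2)+cos φ₁ cos φ₂ sin²(Δλ/2) = 0.72216;  σ = 2·atan2(√a,√(1−a))
σ = 116.380° → d = Rσ = 3440·2.03121 = 6987 nmi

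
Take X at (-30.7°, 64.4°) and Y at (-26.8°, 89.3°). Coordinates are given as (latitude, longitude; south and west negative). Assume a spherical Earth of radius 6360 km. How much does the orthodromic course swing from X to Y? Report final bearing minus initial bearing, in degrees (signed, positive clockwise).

-12.1°

Initial bearing θ₁ = atan2(sin Δλ cos φ₂, cos φ₁ sin φ₂ − sin φ₁ cos φ₂ cos Δλ) = 86.09°
Final bearing θ₂ = (initial bearing from the destination back to the start) + 180° = 73.96°
Δθ = θ₂ − θ₁ = -12.1°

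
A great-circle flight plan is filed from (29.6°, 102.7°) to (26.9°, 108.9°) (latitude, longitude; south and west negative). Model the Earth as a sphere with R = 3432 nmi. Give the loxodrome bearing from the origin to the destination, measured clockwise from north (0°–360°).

Meridional parts: M(φ₁)=+0.5413, M(φ₂)=+0.4878 → ΔM = -0.0535;  Δλ = +0.1082 rad
tan C = Δλ / ΔM = -2.0225 → C = 116.31°

116.3°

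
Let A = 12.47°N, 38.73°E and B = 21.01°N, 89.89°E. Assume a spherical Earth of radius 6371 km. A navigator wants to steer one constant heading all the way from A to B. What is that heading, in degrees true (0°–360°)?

80.1°

Meridional parts: M(φ₁)=+0.2194, M(φ₂)=+0.3752 → ΔM = +0.1558;  Δλ = +0.8929 rad
tan C = Δλ / ΔM = +5.7305 → C = 80.10°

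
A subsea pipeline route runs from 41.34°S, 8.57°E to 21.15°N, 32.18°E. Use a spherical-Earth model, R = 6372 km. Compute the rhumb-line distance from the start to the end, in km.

Δψ = ln[tan(π/4+φ₂/2)/tan(π/4+φ₁/2)] = +1.1716;  Δφ = +1.0907 rad,  Δλ = +0.4121 rad
q = Δφ/Δψ = 0.9309
d = R·√(Δφ² + q²Δλ²) = 6372·1.15615 = 7367 km

7367 km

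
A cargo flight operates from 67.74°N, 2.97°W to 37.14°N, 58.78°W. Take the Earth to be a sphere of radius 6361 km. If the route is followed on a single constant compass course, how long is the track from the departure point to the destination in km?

4928 km

Rhumb course C = atan2(Δλ, Δψ) with Δψ = ln[tan(π/4+φ₂/2)/tan(π/4+φ₁/2)] = -0.9268, Δλ = -0.9741 → C = 226.42°
d = R·|Δφ| / |cos C| = 6361·0.53407 / 0.68933 = 4928 km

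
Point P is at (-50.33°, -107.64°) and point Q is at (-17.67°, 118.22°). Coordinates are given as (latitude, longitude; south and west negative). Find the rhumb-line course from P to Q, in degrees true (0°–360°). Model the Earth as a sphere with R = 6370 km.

Meridional parts: M(φ₁)=-1.0197, M(φ₂)=-0.3134 → ΔM = +0.7063;  Δλ = -2.3412 rad
tan C = Δλ / ΔM = -3.3149 → C = 286.79°

286.8°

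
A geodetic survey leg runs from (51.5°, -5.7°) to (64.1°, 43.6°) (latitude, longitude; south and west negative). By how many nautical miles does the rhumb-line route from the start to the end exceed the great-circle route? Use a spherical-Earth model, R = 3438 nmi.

39 nmi

Great circle: cos σ = sin φ₁ sin φ₂ + cos φ₁ cos φ₂ cos Δλ,  σ = 0.4922 rad → d_gc = 1692.0 nmi
Rhumb line: Δψ = +0.4178, q = Δφ/Δψ = 0.5263, d_rh = R√(Δφ²+q²Δλ²) = 1730.8 nmi
Excess = 1730.8 − 1692.0 = 38.8 ≈ 39 nmi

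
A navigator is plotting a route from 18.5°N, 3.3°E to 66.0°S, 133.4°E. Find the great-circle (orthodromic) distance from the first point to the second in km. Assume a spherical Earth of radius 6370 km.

13627 km

Haversine: a = sin²(Δφ/2)+cos φ₁ cos φ₂ sin²(Δλ/2) = 0.76916;  σ = 2·atan2(√a,√(1−a))
σ = 122.570° → d = Rσ = 6370·2.13924 = 13627 km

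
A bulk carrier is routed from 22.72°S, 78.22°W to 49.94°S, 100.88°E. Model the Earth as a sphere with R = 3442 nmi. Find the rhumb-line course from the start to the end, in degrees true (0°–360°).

Δψ = ln[tan(π/4+φ₂/2)/tan(π/4+φ₁/2)] = -0.6017
Δλ = +3.1259 rad (taken the short way round)
course = atan2(Δλ, Δψ) = 100.90°

100.9°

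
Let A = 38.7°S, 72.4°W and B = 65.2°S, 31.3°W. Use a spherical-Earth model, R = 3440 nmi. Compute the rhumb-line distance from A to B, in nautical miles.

2160 nmi

Rhumb course C = atan2(Δλ, Δψ) with Δψ = ln[tan(π/4+φ₂/2)/tan(π/4+φ₁/2)] = -0.7812, Δλ = +0.7173 → C = 137.44°
d = R·|Δφ| / |cos C| = 3440·0.46251 / 0.73657 = 2160 nmi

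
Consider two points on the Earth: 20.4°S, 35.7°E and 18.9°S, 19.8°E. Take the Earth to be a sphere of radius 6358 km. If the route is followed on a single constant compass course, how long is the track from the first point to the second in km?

1670 km

Rhumb course C = atan2(Δλ, Δψ) with Δψ = ln[tan(π/4+φ₂/2)/tan(π/4+φ₁/2)] = +0.0278, Δλ = -0.2775 → C = 275.72°
d = R·|Δφ| / |cos C| = 6358·0.02618 / 0.09968 = 1670 km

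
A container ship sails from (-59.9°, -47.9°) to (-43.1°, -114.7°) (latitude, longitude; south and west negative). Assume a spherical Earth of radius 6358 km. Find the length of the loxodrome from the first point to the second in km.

Δψ = ln[tan(π/4+φ₂/2)/tan(π/4+φ₁/2)] = +0.4782;  Δφ = +0.2932 rad,  Δλ = -1.1659 rad
q = Δφ/Δψ = 0.6131
d = R·√(Δφ² + q²Δλ²) = 6358·0.77261 = 4912 km

4912 km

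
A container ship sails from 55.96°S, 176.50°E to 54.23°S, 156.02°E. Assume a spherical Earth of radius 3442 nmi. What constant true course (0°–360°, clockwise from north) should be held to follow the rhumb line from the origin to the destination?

278.4°

Δψ = ln[tan(π/4+φ₂/2)/tan(π/4+φ₁/2)] = +0.0528
Δλ = -0.3574 rad (taken the short way round)
course = atan2(Δλ, Δψ) = 278.40°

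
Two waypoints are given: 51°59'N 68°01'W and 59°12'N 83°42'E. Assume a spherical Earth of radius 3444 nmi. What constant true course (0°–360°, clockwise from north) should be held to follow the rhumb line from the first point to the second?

85.2°

Δψ = ln[tan(π/4+φ₂/2)/tan(π/4+φ₁/2)] = +0.2237
Δλ = +2.6480 rad (taken the short way round)
course = atan2(Δλ, Δψ) = 85.17°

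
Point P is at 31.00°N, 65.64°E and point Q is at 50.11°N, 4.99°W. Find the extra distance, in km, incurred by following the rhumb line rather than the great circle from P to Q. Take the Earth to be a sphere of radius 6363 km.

Great circle: cos σ = sin φ₁ sin φ₂ + cos φ₁ cos φ₂ cos Δλ,  σ = 0.9551 rad → d_gc = 6077.5 km
Rhumb line: Δψ = +0.4441, q = Δφ/Δψ = 0.7510, d_rh = R√(Δφ²+q²Δλ²) = 6261.4 km
Excess = 6261.4 − 6077.5 = 183.9 ≈ 184 km

184 km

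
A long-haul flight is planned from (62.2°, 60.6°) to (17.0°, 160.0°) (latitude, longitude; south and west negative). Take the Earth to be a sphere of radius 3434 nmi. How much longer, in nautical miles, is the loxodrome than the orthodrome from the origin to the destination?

Great circle: cos σ = sin φ₁ sin φ₂ + cos φ₁ cos φ₂ cos Δλ,  σ = 1.3839 rad → d_gc = 4752.4 nmi
Rhumb line: Δψ = -1.0953, q = Δφ/Δψ = 0.7203, d_rh = R√(Δφ²+q²Δλ²) = 5074.5 nmi
Excess = 5074.5 − 4752.4 = 322.1 ≈ 322 nmi

322 nmi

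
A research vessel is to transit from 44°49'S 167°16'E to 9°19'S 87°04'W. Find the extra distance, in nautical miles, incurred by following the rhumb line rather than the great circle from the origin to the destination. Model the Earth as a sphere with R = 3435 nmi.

Great circle: cos σ = sin φ₁ sin φ₂ + cos φ₁ cos φ₂ cos Δλ,  σ = 1.6458 rad → d_gc = 5653.3 nmi
Rhumb line: Δψ = +0.7135, q = Δφ/Δψ = 0.8684, d_rh = R√(Δφ²+q²Δλ²) = 5898.3 nmi
Excess = 5898.3 − 5653.3 = 245.0 ≈ 245 nmi

245 nmi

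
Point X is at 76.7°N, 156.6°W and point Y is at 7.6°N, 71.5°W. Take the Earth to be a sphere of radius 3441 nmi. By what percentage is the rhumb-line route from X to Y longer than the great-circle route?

5.3%

Great circle: σ = 1.4221 rad → d_gc = Rσ = 4893.3 nmi
Rhumb: Δφ = -1.2060, Δλ = +1.4853, Δψ = -2.0161, q = Δφ/Δψ = 0.5982 → d_rh = R√(Δφ²+q²Δλ²) = 5154.5 nmi
Excess = (5154.5 − 4893.3) / 4893.3 = 261.2 / 4893.3 = 5.34% ≈ 5.3%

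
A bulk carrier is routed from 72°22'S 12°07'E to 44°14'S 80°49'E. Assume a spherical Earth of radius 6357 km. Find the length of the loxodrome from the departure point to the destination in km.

Δψ = ln[tan(π/4+φ₂/2)/tan(π/4+φ₁/2)] = +1.0011;  Δφ = +0.4910 rad,  Δλ = +1.1990 rad
q = Δφ/Δψ = 0.4905
d = R·√(Δφ² + q²Δλ²) = 6357·0.76615 = 4870 km

4870 km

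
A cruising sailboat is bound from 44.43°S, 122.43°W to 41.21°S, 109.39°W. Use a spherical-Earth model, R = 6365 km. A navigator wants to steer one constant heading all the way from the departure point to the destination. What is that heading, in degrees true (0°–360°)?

71.4°

Meridional parts: M(φ₁)=-0.8674, M(φ₂)=-0.7907 → ΔM = +0.0766;  Δλ = +0.2276 rad
tan C = Δλ / ΔM = +2.9694 → C = 71.39°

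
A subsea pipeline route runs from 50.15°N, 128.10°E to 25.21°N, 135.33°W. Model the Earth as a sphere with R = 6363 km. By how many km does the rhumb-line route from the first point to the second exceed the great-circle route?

Great circle: cos σ = sin φ₁ sin φ₂ + cos φ₁ cos φ₂ cos Δλ,  σ = 1.3071 rad → d_gc = 8316.95 km
Rhumb line: Δψ = -0.5598, q = Δφ/Δψ = 0.7775, d_rh = R√(Δφ²+q²Δλ²) = 8786.53 km
Excess = 8786.53 − 8316.95 = 469.58 ≈ 470 km

470 km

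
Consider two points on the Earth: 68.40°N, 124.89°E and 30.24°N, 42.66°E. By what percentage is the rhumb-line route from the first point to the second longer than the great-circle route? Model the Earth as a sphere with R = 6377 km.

5.7%

Great circle: σ = 1.0342 rad → d_gc = Rσ = 6594.8 km
Rhumb: Δφ = -0.6660, Δλ = -1.4352, Δψ = -1.1026, q = Δφ/Δψ = 0.6040 → d_rh = R√(Δφ²+q²Δλ²) = 6971.5 km
Excess = (6971.5 − 6594.8) / 6594.8 = 376.7 / 6594.8 = 5.71% ≈ 5.7%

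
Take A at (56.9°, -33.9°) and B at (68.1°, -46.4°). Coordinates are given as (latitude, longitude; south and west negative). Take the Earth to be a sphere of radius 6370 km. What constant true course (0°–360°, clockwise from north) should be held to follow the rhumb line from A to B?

333.1°

Meridional parts: M(φ₁)=+1.2135, M(φ₂)=+1.6426 → ΔM = +0.4291;  Δλ = -0.2182 rad
tan C = Δλ / ΔM = -0.5084 → C = 333.05°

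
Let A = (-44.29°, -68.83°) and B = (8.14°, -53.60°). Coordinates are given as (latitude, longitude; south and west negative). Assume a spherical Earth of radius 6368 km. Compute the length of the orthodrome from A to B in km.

Haversine: a = sin²(Δφ/2)+cos φ₁ cos φ₂ sin²(Δλ/2) = 0.20758;  σ = 2·atan2(√a,√(1−a))
σ = 54.208° → d = Rσ = 6368·0.94611 = 6025 km

6025 km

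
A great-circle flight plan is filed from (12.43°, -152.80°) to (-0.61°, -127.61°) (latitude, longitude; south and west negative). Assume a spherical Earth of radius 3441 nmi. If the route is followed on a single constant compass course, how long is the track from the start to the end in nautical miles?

Rhumb course C = atan2(Δλ, Δψ) with Δψ = ln[tan(π/4+φ₂/2)/tan(π/4+φ₁/2)] = -0.2293, Δλ = +0.4396 → C = 117.55°
d = R·|Δφ| / |cos C| = 3441·0.22759 / 0.46246 = 1693 nmi

1693 nmi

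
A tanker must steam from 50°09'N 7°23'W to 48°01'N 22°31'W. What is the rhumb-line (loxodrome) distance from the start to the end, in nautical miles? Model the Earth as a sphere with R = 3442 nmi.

609 nmi

Rhumb course C = atan2(Δλ, Δψ) with Δψ = ln[tan(π/4+φ₂/2)/tan(π/4+φ₁/2)] = -0.0569, Δλ = -0.2641 → C = 257.85°
d = R·|Δφ| / |cos C| = 3442·0.03723 / 0.21046 = 609 nmi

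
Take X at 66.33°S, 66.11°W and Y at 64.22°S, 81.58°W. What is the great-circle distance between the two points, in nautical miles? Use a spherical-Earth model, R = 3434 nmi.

cos σ = sin φ₁ sin φ₂ + cos φ₁ cos φ₂ cos Δλ
      = sin(-66.33°)sin(-64.22°) + cos(-66.33°)cos(-64.22°)cos(-15.47°) = 0.9930
σ = 6.785° → d = Rσ = 3434·0.11842 = 407 nmi

407 nmi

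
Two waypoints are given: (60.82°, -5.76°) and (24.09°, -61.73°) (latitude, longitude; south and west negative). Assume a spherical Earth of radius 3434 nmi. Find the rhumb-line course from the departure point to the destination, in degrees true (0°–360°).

Meridional parts: M(φ₁)=+1.3459, M(φ₂)=+0.4334 → ΔM = -0.9125;  Δλ = -0.9769 rad
tan C = Δλ / ΔM = +1.0705 → C = 226.95°

227.0°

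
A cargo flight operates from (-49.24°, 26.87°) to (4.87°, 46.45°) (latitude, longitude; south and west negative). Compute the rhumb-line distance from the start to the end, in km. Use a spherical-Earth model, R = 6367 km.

Rhumb course C = atan2(Δλ, Δψ) with Δψ = ln[tan(π/4+φ₂/2)/tan(π/4+φ₁/2)] = +1.0753, Δλ = +0.3417 → C = 17.63°
d = R·|Δφ| / |cos C| = 6367·0.94440 / 0.95303 = 6309 km

6309 km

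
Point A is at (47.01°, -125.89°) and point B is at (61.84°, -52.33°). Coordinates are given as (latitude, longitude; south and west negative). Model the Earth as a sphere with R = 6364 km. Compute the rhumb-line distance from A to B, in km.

Δψ = ln[tan(π/4+φ₂/2)/tan(π/4+φ₁/2)] = +0.4512;  Δφ = +0.2588 rad,  Δλ = +1.2839 rad
q = Δφ/Δψ = 0.5737
d = R·√(Δφ² + q²Δλ²) = 6364·0.78070 = 4968 km

4968 km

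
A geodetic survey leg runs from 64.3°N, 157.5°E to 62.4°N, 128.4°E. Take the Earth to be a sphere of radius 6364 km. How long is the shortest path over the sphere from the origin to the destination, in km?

1452 km

cos σ = sin φ₁ sin φ₂ + cos φ₁ cos φ₂ cos Δλ
      = sin(64.30°)sin(62.40°) + cos(64.30°)cos(62.40°)cos(-29.10°) = 0.9741
σ = 13.071° → d = Rσ = 6364·0.22814 = 1452 km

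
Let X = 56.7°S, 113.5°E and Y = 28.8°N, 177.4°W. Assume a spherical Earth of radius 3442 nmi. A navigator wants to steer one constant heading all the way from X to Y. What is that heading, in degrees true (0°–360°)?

Δψ = ln[tan(π/4+φ₂/2)/tan(π/4+φ₁/2)] = +1.7324
Δλ = +1.2060 rad (taken the short way round)
course = atan2(Δλ, Δψ) = 34.84°

34.8°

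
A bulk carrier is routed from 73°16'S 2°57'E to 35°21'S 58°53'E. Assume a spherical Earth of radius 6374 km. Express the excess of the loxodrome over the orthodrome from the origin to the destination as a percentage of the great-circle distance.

Great circle: σ = 0.8153 rad → d_gc = Rσ = 5197.0 km
Rhumb: Δφ = +0.6618, Δλ = +0.9762, Δψ = +1.2565, q = Δφ/Δψ = 0.5267 → d_rh = R√(Δφ²+q²Δλ²) = 5341.6 km
Excess = (5341.6 − 5197.0) / 5197.0 = 144.6 / 5197.0 = 2.78% ≈ 2.8%

2.8%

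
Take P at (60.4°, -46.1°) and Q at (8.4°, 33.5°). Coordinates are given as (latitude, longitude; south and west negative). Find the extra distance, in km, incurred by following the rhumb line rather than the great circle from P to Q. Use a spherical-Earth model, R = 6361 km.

289 km

Great circle: cos σ = sin φ₁ sin φ₂ + cos φ₁ cos φ₂ cos Δλ,  σ = 1.3539 rad → d_gc = 8612.0 km
Rhumb line: Δψ = -1.1839, q = Δφ/Δψ = 0.7666, d_rh = R√(Δφ²+q²Δλ²) = 8900.9 km
Excess = 8900.9 − 8612.0 = 288.9 ≈ 289 km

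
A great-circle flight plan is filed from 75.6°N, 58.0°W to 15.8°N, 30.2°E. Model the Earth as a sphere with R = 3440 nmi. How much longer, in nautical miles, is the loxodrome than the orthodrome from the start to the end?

277 nmi

Great circle: cos σ = sin φ₁ sin φ₂ + cos φ₁ cos φ₂ cos Δλ,  σ = 1.2961 rad → d_gc = 4458.6 nmi
Rhumb line: Δψ = -1.7895, q = Δφ/Δψ = 0.5832, d_rh = R√(Δφ²+q²Δλ²) = 4735.9 nmi
Excess = 4735.9 − 4458.6 = 277.3 ≈ 277 nmi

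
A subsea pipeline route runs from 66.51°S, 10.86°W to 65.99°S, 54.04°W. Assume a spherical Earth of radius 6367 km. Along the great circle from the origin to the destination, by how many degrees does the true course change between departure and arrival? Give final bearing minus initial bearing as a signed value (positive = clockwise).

+39.8°

At departure: θ₁ = atan2(sin Δλ cos φ₂, cos φ₁ sin φ₂ − sin φ₁ cos φ₂ cos Δλ) = 251.72°
At arrival: θ₂ = atan2(sin Δλ cos φ₁, −cos φ₂ sin φ₁ + sin φ₂ cos φ₁ cos Δλ) = 291.54°
Δθ = θ₂ − θ₁ = +39.8°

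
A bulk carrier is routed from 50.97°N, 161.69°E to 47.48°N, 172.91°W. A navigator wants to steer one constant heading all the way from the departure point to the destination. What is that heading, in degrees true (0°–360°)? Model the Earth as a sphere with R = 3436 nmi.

101.9°

Δψ = ln[tan(π/4+φ₂/2)/tan(π/4+φ₁/2)] = -0.0933
Δλ = +0.4433 rad (taken the short way round)
course = atan2(Δλ, Δψ) = 101.89°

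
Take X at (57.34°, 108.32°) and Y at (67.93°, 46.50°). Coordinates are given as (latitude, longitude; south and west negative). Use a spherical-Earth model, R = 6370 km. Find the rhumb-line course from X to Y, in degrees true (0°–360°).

290.7°

Δψ = ln[tan(π/4+φ₂/2)/tan(π/4+φ₁/2)] = +0.4071
Δλ = -1.0790 rad (taken the short way round)
course = atan2(Δλ, Δψ) = 290.67°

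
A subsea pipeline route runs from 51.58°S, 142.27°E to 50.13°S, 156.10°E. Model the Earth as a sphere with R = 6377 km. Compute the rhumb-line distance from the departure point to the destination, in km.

Rhumb course C = atan2(Δλ, Δψ) with Δψ = ln[tan(π/4+φ₂/2)/tan(π/4+φ₁/2)] = +0.0401, Δλ = +0.2414 → C = 80.57°
d = R·|Δφ| / |cos C| = 6377·0.02531 / 0.16385 = 985 km

985 km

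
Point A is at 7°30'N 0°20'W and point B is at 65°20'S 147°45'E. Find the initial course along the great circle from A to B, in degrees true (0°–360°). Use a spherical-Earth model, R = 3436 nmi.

θ = atan2( sin Δλ·cos φ₂ ,  cos φ₁ sin φ₂ − sin φ₁ cos φ₂ cos Δλ )
  = atan2(+0.2206, -0.8547) = 165.53°

165.5°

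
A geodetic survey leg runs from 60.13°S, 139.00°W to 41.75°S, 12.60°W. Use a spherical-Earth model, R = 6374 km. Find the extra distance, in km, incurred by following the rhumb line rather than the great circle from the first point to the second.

1256 km

Great circle: cos σ = sin φ₁ sin φ₂ + cos φ₁ cos φ₂ cos Δλ,  σ = 1.2058 rad → d_gc = 7685.9 km
Rhumb line: Δψ = +0.5182, q = Δφ/Δψ = 0.6191, d_rh = R√(Δφ²+q²Δλ²) = 8941.8 km
Excess = 8941.8 − 7685.9 = 1255.9 ≈ 1256 km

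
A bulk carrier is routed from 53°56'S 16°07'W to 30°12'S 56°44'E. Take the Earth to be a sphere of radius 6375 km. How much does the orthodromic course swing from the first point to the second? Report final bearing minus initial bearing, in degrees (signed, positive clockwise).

At departure: θ₁ = atan2(sin Δλ cos φ₂, cos φ₁ sin φ₂ − sin φ₁ cos φ₂ cos Δλ) = 96.23°
At arrival: θ₂ = atan2(sin Δλ cos φ₁, −cos φ₂ sin φ₁ + sin φ₂ cos φ₁ cos Δλ) = 42.62°
Δθ = θ₂ − θ₁ = -53.6°

-53.6°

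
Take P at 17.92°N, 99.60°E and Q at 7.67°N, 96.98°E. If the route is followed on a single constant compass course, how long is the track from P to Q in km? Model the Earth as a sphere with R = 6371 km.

1175 km

Rhumb course C = atan2(Δλ, Δψ) with Δψ = ln[tan(π/4+φ₂/2)/tan(π/4+φ₁/2)] = -0.1837, Δλ = -0.0457 → C = 193.98°
d = R·|Δφ| / |cos C| = 6371·0.17890 / 0.97039 = 1175 km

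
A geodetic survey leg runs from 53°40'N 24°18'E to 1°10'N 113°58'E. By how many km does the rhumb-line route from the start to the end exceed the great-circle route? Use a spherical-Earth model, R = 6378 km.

Great circle: cos σ = sin φ₁ sin φ₂ + cos φ₁ cos φ₂ cos Δλ,  σ = 1.5509 rad → d_gc = 9891.9 km
Rhumb line: Δψ = -1.0940, q = Δφ/Δψ = 0.8376, d_rh = R√(Δφ²+q²Δλ²) = 10200.6 km
Excess = 10200.6 − 9891.9 = 308.7 ≈ 309 km

309 km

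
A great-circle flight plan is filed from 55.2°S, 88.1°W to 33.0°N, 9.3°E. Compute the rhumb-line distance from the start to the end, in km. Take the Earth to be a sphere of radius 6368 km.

13588 km

Δψ = ln[tan(π/4+φ₂/2)/tan(π/4+φ₁/2)] = +1.7711;  Δφ = +1.5394 rad,  Δλ = +1.7000 rad
q = Δφ/Δψ = 0.8692
d = R·√(Δφ² + q²Δλ²) = 6368·2.13375 = 13588 km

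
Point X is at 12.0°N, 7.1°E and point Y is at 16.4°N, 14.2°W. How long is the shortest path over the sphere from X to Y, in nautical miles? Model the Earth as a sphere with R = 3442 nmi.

1268 nmi

cos σ = sin φ₁ sin φ₂ + cos φ₁ cos φ₂ cos Δλ
      = sin(12.00°)sin(16.40°) + cos(12.00°)cos(16.40°)cos(-21.30°) = 0.9330
σ = 21.100° → d = Rσ = 3442·0.36826 = 1268 nmi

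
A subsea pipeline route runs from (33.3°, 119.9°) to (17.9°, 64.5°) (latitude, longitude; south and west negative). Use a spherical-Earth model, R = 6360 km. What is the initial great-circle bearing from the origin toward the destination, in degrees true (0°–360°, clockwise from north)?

N = sin Δλ·cos φ₂ = -0.7833;  D = cos φ₁ sin φ₂ − sin φ₁ cos φ₂ cos Δλ = -0.0398
initial course = atan2(N, D) = 267.09°

267.1°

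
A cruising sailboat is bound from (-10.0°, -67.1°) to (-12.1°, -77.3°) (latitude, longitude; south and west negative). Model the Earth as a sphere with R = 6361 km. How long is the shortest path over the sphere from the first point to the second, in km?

1135 km

Haversine: a = sin²(Δφ/2)+cos φ₁ cos φ₂ sin²(Δλ/2) = 0.00795;  σ = 2·atan2(√a,√(1−a))
σ = 10.228° → d = Rσ = 6361·0.17851 = 1135 km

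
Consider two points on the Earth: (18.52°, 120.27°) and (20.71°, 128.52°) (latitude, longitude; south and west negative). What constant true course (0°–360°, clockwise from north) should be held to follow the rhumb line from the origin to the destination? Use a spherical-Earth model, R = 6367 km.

74.3°

Meridional parts: M(φ₁)=+0.3290, M(φ₂)=+0.3696 → ΔM = +0.0406;  Δλ = +0.1440 rad
tan C = Δλ / ΔM = +3.5482 → C = 74.26°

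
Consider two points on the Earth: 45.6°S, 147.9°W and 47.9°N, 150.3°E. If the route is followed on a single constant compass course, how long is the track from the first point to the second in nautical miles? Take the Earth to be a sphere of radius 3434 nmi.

6486 nmi

Rhumb course C = atan2(Δλ, Δψ) with Δψ = ln[tan(π/4+φ₂/2)/tan(π/4+φ₁/2)] = +1.8511, Δλ = -1.0786 → C = 329.77°
d = R·|Δφ| / |cos C| = 3434·1.63188 / 0.86402 = 6486 nmi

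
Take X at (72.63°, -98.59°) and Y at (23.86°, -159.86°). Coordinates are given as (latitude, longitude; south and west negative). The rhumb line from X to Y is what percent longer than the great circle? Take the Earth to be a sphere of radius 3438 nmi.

Great circle: σ = 1.0271 rad → d_gc = Rσ = 3531.2 nmi
Rhumb: Δφ = -0.8512, Δλ = -1.0694, Δψ = -1.4499, q = Δφ/Δψ = 0.5871 → d_rh = R√(Δφ²+q²Δλ²) = 3636.3 nmi
Excess = (3636.3 − 3531.2) / 3531.2 = 105.1 / 3531.2 = 2.98% ≈ 3.0%

3.0%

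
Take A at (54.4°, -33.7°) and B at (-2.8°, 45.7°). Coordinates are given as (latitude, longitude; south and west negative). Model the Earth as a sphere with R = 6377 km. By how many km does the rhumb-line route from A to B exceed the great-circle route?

208 km

Great circle: cos σ = sin φ₁ sin φ₂ + cos φ₁ cos φ₂ cos Δλ,  σ = 1.5035 rad → d_gc = 9587.9 km
Rhumb line: Δψ = -1.1850, q = Δφ/Δψ = 0.8425, d_rh = R√(Δφ²+q²Δλ²) = 9795.9 km
Excess = 9795.9 − 9587.9 = 208.0 ≈ 208 km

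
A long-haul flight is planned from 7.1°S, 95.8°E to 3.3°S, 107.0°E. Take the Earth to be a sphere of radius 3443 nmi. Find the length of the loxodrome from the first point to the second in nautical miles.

Rhumb course C = atan2(Δλ, Δψ) with Δψ = ln[tan(π/4+φ₂/2)/tan(π/4+φ₁/2)] = +0.0666, Δλ = +0.1955 → C = 71.18°
d = R·|Δφ| / |cos C| = 3443·0.06632 / 0.32254 = 708 nmi

708 nmi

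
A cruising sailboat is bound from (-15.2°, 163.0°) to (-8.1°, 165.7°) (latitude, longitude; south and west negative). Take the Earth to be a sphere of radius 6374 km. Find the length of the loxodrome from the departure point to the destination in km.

843 km

Δψ = ln[tan(π/4+φ₂/2)/tan(π/4+φ₁/2)] = +0.1266;  Δφ = +0.1239 rad,  Δλ = +0.0471 rad
q = Δφ/Δψ = 0.9787
d = R·√(Δφ² + q²Δλ²) = 6374·0.13222 = 843 km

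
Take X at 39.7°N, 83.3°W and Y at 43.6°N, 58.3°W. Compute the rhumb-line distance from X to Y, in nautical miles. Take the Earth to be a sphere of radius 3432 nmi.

Rhumb course C = atan2(Δλ, Δψ) with Δψ = ln[tan(π/4+φ₂/2)/tan(π/4+φ₁/2)] = +0.0911, Δλ = +0.4363 → C = 78.20°
d = R·|Δφ| / |cos C| = 3432·0.06807 / 0.20447 = 1143 nmi

1143 nmi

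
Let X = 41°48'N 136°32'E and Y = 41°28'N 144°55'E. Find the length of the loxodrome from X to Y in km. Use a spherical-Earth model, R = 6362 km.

697 km

Δψ = ln[tan(π/4+φ₂/2)/tan(π/4+φ₁/2)] = -0.0078;  Δφ = -0.0058 rad,  Δλ = +0.1463 rad
q = Δφ/Δψ = 0.7474
d = R·√(Δφ² + q²Δλ²) = 6362·0.10951 = 697 km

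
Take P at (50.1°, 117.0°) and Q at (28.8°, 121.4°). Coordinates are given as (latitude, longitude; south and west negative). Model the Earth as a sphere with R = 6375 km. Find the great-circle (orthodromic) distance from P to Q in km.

cos σ = sin φ₁ sin φ₂ + cos φ₁ cos φ₂ cos Δλ
      = sin(50.10°)sin(28.80°) + cos(50.10°)cos(28.80°)cos(4.40°) = 0.9300
σ = 21.560° → d = Rσ = 6375·0.37629 = 2399 km

2399 km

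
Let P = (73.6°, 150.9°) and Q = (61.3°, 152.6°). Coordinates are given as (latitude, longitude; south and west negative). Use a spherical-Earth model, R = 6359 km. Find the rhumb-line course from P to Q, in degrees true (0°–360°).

Δψ = ln[tan(π/4+φ₂/2)/tan(π/4+φ₁/2)] = -0.5740
Δλ = +0.0297 rad (taken the short way round)
course = atan2(Δλ, Δψ) = 177.04°

177.0°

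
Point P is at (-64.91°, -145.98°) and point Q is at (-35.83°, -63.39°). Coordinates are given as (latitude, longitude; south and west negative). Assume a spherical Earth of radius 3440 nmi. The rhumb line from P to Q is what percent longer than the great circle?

5.9%

Great circle: σ = 0.9588 rad → d_gc = Rσ = 3298.3 nmi
Rhumb: Δφ = +0.5075, Δλ = +1.4415, Δψ = +0.8321, q = Δφ/Δψ = 0.6099 → d_rh = R√(Δφ²+q²Δλ²) = 3492.2 nmi
Excess = (3492.2 − 3298.3) / 3298.3 = 193.9 / 3298.3 = 5.88% ≈ 5.9%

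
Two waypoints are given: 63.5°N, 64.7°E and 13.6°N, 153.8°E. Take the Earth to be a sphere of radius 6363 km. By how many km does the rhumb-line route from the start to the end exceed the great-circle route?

Great circle: cos σ = sin φ₁ sin φ₂ + cos φ₁ cos φ₂ cos Δλ,  σ = 1.3518 rad → d_gc = 8601.5 km
Rhumb line: Δψ = -1.2066, q = Δφ/Δψ = 0.7218, d_rh = R√(Δφ²+q²Δλ²) = 9040.2 km
Excess = 9040.2 − 8601.5 = 438.7 ≈ 439 km

439 km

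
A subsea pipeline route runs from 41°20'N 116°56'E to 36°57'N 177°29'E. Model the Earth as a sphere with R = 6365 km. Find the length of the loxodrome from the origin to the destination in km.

Rhumb course C = atan2(Δλ, Δψ) with Δψ = ln[tan(π/4+φ₂/2)/tan(π/4+φ₁/2)] = -0.0987, Δλ = +1.0568 → C = 95.34°
d = R·|Δφ| / |cos C| = 6365·0.07650 / 0.09299 = 5237 km

5237 km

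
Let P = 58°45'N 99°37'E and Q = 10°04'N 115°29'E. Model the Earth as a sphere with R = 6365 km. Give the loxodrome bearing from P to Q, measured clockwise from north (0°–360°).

Meridional parts: M(φ₁)=+1.2741, M(φ₂)=+0.1766 → ΔM = -1.0975;  Δλ = +0.2769 rad
tan C = Δλ / ΔM = -0.2523 → C = 165.84°

165.8°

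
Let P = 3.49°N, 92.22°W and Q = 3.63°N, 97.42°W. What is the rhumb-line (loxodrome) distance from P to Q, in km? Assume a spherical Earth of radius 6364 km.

Δψ = ln[tan(π/4+φ₂/2)/tan(π/4+φ₁/2)] = +0.0024;  Δφ = +0.0024 rad,  Δλ = -0.0908 rad
q = Δφ/Δψ = 0.9981
d = R·√(Δφ² + q²Δλ²) = 6364·0.09061 = 577 km

577 km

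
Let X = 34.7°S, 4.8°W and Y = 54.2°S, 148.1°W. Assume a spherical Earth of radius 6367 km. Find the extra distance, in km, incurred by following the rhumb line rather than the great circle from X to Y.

Great circle: cos σ = sin φ₁ sin φ₂ + cos φ₁ cos φ₂ cos Δλ,  σ = 1.4946 rad → d_gc = 9516.1 km
Rhumb line: Δψ = -0.4837, q = Δφ/Δψ = 0.7037, d_rh = R√(Δφ²+q²Δλ²) = 11412.8 km
Excess = 11412.8 − 9516.1 = 1896.7 ≈ 1897 km

1897 km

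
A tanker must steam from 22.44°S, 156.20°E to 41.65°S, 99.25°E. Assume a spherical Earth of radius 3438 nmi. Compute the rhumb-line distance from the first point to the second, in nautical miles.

3095 nmi

Δψ = ln[tan(π/4+φ₂/2)/tan(π/4+φ₁/2)] = -0.3989;  Δφ = -0.3353 rad,  Δλ = -0.9940 rad
q = Δφ/Δψ = 0.8405
d = R·√(Δφ² + q²Δλ²) = 3438·0.90019 = 3095 nmi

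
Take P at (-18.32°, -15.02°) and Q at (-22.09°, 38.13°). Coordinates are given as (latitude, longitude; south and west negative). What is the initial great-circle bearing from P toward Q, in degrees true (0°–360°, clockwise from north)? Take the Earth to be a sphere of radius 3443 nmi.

N = sin Δλ·cos φ₂ = +0.7415;  D = cos φ₁ sin φ₂ − sin φ₁ cos φ₂ cos Δλ = -0.1823
initial course = atan2(N, D) = 103.82°

103.8°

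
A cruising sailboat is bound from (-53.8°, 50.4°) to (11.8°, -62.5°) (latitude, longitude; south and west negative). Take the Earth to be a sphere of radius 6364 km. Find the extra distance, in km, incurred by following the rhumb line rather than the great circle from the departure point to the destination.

507 km

Great circle: cos σ = sin φ₁ sin φ₂ + cos φ₁ cos φ₂ cos Δλ,  σ = 1.9714 rad → d_gc = 12546.0 km
Rhumb line: Δψ = +1.3257, q = Δφ/Δψ = 0.8637, d_rh = R√(Δφ²+q²Δλ²) = 13053.3 km
Excess = 13053.3 − 12546.0 = 507.3 ≈ 507 km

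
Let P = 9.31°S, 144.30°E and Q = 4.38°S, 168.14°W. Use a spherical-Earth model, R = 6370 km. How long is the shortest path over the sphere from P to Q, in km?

5274 km

Haversine: a = sin²(Δφ/2)+cos φ₁ cos φ₂ sin²(Δλ/2) = 0.16183;  σ = 2·atan2(√a,√(1−a))
σ = 47.442° → d = Rσ = 6370·0.82802 = 5274 km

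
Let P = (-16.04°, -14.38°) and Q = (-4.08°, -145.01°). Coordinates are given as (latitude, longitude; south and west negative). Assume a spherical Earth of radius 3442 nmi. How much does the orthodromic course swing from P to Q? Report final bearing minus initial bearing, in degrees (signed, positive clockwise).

+41.8°

Initial bearing θ₁ = atan2(sin Δλ cos φ₂, cos φ₁ sin φ₂ − sin φ₁ cos φ₂ cos Δλ) = 251.87°
Final bearing θ₂ = (initial bearing from the destination back to the start) + 180° = 293.70°
Δθ = θ₂ − θ₁ = +41.8°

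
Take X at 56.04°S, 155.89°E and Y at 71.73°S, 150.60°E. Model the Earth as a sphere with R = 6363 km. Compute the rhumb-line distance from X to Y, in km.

1760 km

Rhumb course C = atan2(Δλ, Δψ) with Δψ = ln[tan(π/4+φ₂/2)/tan(π/4+φ₁/2)] = -0.6413, Δλ = -0.0923 → C = 188.19°
d = R·|Δφ| / |cos C| = 6363·0.27384 / 0.98979 = 1760 km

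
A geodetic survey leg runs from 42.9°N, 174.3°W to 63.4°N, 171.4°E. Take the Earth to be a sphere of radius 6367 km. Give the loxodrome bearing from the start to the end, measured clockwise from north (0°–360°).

Δψ = ln[tan(π/4+φ₂/2)/tan(π/4+φ₁/2)] = +0.6118
Δλ = -0.2496 rad (taken the short way round)
course = atan2(Δλ, Δψ) = 337.81°

337.8°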